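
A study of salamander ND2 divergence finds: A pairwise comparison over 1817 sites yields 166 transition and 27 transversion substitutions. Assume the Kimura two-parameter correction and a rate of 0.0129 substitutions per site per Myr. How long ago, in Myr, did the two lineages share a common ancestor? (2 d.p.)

P = 166/1817 ≈ 0.091359 and Q = 27/1817 ≈ 0.01486.
Under the Kimura two-parameter model, d = −½ ln(1 − 2P − Q) − ¼ ln(1 − 2Q).
1 − 2P − Q = 0.802422, giving −½ ln(0.802422) = 0.110060.
1 − 2Q = 0.97028, giving −¼ ln(0.97028) = 0.007543.
d = 0.110060 + 0.007543 = 0.117603.
Under a molecular clock d = 2μt, so t = d/(2μ) = 0.117603 / (2 × 0.0129) = 4.56 Myr.

4.56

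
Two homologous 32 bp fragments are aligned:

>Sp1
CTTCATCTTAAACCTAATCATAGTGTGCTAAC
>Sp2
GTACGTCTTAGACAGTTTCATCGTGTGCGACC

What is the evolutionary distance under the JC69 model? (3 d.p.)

The sequences differ at 11 of 32 sites, so p = 11/32 = 0.34375.
d = −(3/4) ln(1 − 4p/3) = −0.75 ln(1 − 0.458333) = −0.75 ln(0.541667)
  = −0.75 × (-0.613104) = 0.459828 substitutions/site.

0.460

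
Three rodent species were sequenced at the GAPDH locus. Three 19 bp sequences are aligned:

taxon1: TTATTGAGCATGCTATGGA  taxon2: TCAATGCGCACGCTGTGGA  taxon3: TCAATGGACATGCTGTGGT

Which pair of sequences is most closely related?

taxon1–taxon2: 5/19 differ, p = 0.263, d = 0.324.
taxon1–taxon3: 6/19 differ, p = 0.316, d = 0.410.
taxon2–taxon3: 4/19 differ, p = 0.211, d = 0.247.
The smallest distance is between taxon2 and taxon3.

taxon2 and taxon3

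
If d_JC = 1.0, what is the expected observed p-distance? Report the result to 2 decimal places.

p = (3/4)(1 − e^(−4d/3)) = 0.75 × (1 − e^(-1.333333)) = 0.75 × (1 − 0.263597) = 0.552302.

0.55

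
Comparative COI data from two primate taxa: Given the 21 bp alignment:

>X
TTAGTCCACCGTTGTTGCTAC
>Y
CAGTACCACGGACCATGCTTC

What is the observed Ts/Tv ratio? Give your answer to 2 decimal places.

Transitions are A↔G and C↔T; transversions are all other mismatches.
Transitions: 3. Transversions: 8.
R = 3/8 = 0.375 ≈ 0.38 (to 2 d.p.).

0.38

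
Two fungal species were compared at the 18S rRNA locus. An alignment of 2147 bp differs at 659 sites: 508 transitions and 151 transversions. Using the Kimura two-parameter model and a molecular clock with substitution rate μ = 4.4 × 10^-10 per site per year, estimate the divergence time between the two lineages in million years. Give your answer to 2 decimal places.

P = 508/2147 ≈ 0.236609 and Q = 151/2147 ≈ 0.070331.
Under the Kimura two-parameter model, d = −½ ln(1 − 2P − Q) − ¼ ln(1 − 2Q).
1 − 2P − Q = 0.456451, giving −½ ln(0.456451) = 0.392137.
1 − 2Q = 0.859338, giving −¼ ln(0.859338) = 0.037898.
d = 0.392137 + 0.037898 = 0.430035.
Under a molecular clock d = 2μt, so t = d/(2μ) = 0.430035 / (2 × 4.4 × 10^-10) = 488.68 million years.

488.68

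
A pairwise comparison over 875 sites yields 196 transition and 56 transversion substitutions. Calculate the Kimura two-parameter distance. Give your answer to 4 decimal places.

0.3930

P = 196/875 = 0.224 and Q = 56/875 = 0.064.
Under the Kimura two-parameter model, d = −½ ln(1 − 2P − Q) − ¼ ln(1 − 2Q).
1 − 2P − Q = 0.488, giving −½ ln(0.488) = 0.358720.
1 − 2Q = 0.872, giving −¼ ln(0.872) = 0.034241.
d = 0.358720 + 0.034241 = 0.392961.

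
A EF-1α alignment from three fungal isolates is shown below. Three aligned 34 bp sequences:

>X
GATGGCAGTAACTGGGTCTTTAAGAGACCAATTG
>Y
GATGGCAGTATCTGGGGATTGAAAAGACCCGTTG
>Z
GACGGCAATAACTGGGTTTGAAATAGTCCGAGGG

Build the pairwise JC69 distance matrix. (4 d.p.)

X–Y: 7/34 sites differ → p ≈ 0.205882, d = −0.75 ln(1 − 0.274509) = 0.240680 ≈ 0.2407.
X–Z: 10/34 sites differ → p ≈ 0.294118, d = −0.75 ln(1 − 0.392157) = 0.373379 ≈ 0.3734.
Y–Z: 13/34 sites differ → p ≈ 0.382353, d = −0.75 ln(1 − 0.509804) = 0.534712 ≈ 0.5347.

d(X,Y) = 0.2407, d(X,Z) = 0.3734, d(Y,Z) = 0.5347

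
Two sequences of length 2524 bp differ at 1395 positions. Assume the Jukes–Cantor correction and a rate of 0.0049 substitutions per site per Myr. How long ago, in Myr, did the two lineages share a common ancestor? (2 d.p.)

p = 1395/2524 ≈ 0.552694.
d = −(3/4) ln(1 − 4p/3) = −0.75 ln(1 − 0.736925) = −0.75 ln(0.263075)
  = −0.75 × (-1.335316) = 1.001487 substitutions/site.
Under a molecular clock d = 2μt, so t = d/(2μ) = 1.001487 / (2 × 0.0049) = 102.19 Myr.

102.19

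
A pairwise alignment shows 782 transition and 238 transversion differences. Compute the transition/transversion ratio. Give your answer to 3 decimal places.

3.286

R = 782/238 = 3.285714… ≈ 3.286 (to 3 d.p.).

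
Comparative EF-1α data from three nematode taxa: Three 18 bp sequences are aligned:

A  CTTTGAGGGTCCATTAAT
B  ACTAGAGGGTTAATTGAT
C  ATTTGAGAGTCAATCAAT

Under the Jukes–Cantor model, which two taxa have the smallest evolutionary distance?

A–B: 6/18 differ, p = 0.333, d = 0.441.
A–C: 4/18 differ, p = 0.222, d = 0.264.
B–C: 6/18 differ, p = 0.333, d = 0.441.
The smallest distance is between A and C.

A and C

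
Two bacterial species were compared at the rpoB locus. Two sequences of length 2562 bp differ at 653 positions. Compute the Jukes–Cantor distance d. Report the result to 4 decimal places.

p = 653/2562 ≈ 0.254879.
d = −(3/4) ln(1 − 4p/3) = −0.75 ln(1 − 0.339839) = −0.75 ln(0.660161)
  = −0.75 × (-0.415272) = 0.311454 substitutions/site.

0.3115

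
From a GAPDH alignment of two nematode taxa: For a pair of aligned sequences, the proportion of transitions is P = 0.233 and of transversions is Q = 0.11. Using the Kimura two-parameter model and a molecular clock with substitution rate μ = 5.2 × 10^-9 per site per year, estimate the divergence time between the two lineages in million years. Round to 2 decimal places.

Under the Kimura two-parameter model, d = −½ ln(1 − 2P − Q) − ¼ ln(1 − 2Q).
1 − 2P − Q = 0.424, giving −½ ln(0.424) = 0.429011.
1 − 2Q = 0.78, giving −¼ ln(0.78) = 0.062115.
d = 0.429011 + 0.062115 = 0.491126.
Under a molecular clock d = 2μt, so t = d/(2μ) = 0.491126 / (2 × 5.2 × 10^-9) = 47.22 million years.

47.22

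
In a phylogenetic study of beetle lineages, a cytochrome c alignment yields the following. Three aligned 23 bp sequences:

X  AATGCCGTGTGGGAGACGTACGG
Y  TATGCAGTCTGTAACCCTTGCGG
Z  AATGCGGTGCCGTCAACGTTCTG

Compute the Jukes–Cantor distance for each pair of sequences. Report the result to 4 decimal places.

X–Y: 9/23 sites differ → p ≈ 0.391304, d = −0.75 ln(1 − 0.521739) = 0.553199 ≈ 0.5532.
X–Z: 8/23 sites differ → p ≈ 0.347826, d = −0.75 ln(1 − 0.463768) = 0.467391 ≈ 0.4674.
Y–Z: 13/23 sites differ → p ≈ 0.565217, d = −0.75 ln(1 − 0.753623) = 1.050669 ≈ 1.0507.

d(X,Y) = 0.5532, d(X,Z) = 0.4674, d(Y,Z) = 1.0507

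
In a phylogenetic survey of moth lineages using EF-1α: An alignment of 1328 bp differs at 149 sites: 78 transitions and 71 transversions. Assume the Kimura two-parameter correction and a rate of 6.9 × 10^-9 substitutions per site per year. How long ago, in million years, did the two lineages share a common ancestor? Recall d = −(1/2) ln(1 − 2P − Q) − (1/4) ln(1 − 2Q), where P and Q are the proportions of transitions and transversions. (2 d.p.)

8.84

P = 78/1328 ≈ 0.058735 and Q = 71/1328 ≈ 0.053464.
Under the Kimura two-parameter model, d = −½ ln(1 − 2P − Q) − ¼ ln(1 − 2Q).
1 − 2P − Q = 0.829066, giving −½ ln(0.829066) = 0.093728.
1 − 2Q = 0.893072, giving −¼ ln(0.893072) = 0.028272.
d = 0.093728 + 0.028272 = 0.122000.
Under a molecular clock d = 2μt, so t = d/(2μ) = 0.122000 / (2 × 6.9 × 10^-9) = 8.84 million years.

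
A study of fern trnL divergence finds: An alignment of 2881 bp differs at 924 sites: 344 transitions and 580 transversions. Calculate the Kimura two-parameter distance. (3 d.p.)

P = 344/2881 ≈ 0.119403 and Q = 580/2881 ≈ 0.201319.
Under the Kimura two-parameter model, d = −½ ln(1 − 2P − Q) − ¼ ln(1 − 2Q).
1 − 2P − Q = 0.559875, giving −½ ln(0.559875) = 0.290021.
1 − 2Q = 0.597362, giving −¼ ln(0.597362) = 0.128808.
d = 0.290021 + 0.128808 = 0.418829.

0.419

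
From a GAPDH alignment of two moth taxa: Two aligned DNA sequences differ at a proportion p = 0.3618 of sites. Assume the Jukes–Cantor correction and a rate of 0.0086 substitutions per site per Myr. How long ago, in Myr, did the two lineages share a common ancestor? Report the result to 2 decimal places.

28.72

d = −(3/4) ln(1 − 4p/3) = −0.75 ln(1 − 0.4824) = −0.75 ln(0.5176)
  = −0.75 × (-0.658553) = 0.493915 substitutions/site.
Under a molecular clock d = 2μt, so t = d/(2μ) = 0.493915 / (2 × 0.0086) = 28.72 Myr.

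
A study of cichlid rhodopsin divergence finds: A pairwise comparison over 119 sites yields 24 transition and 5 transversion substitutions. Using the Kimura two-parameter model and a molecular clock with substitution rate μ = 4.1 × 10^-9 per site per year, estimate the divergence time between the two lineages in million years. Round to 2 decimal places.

38.62

P = 24/119 ≈ 0.201681 and Q = 5/119 ≈ 0.042017.
Under the Kimura two-parameter model, d = −½ ln(1 − 2P − Q) − ¼ ln(1 − 2Q).
1 − 2P − Q = 0.554621, giving −½ ln(0.554621) = 0.294735.
1 − 2Q = 0.915966, giving −¼ ln(0.915966) = 0.021944.
d = 0.294735 + 0.021944 = 0.316679.
Under a molecular clock d = 2μt, so t = d/(2μ) = 0.316679 / (2 × 4.1 × 10^-9) = 38.62 million years.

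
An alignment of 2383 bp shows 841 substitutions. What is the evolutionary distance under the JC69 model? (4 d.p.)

p = 841/2383 ≈ 0.352916.
d = −(3/4) ln(1 − 4p/3) = −0.75 ln(1 − 0.470555) = −0.75 ln(0.529445)
  = −0.75 × (-0.635926) = 0.476945 substitutions/site.

0.4769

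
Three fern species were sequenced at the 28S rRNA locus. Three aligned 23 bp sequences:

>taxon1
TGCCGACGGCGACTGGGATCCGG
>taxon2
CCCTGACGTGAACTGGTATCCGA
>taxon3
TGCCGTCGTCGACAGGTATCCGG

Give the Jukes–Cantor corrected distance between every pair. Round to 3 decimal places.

d(taxon1,taxon2) = 0.467, d(taxon1,taxon3) = 0.198, d(taxon2,taxon3) = 0.467

taxon1–taxon2: 8/23 sites differ → p ≈ 0.347826, d = −0.75 ln(1 − 0.463768) = 0.467391 ≈ 0.467.
taxon1–taxon3: 4/23 sites differ → p ≈ 0.173913, d = −0.75 ln(1 − 0.231884) = 0.197861 ≈ 0.198.
taxon2–taxon3: 8/23 sites differ → p ≈ 0.347826, d = −0.75 ln(1 − 0.463768) = 0.467391 ≈ 0.467.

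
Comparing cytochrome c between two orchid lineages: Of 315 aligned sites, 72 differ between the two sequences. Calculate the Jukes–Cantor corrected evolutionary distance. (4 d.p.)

0.2726

p = 72/315 ≈ 0.228571.
d = −(3/4) ln(1 − 4p/3) = −0.75 ln(1 − 0.304761) = −0.75 ln(0.695239)
  = −0.75 × (-0.363500) = 0.272625 substitutions/site.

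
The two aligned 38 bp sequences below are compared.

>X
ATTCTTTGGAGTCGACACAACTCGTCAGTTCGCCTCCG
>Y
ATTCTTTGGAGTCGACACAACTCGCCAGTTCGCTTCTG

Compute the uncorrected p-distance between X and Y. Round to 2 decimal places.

The sequences differ at 3 of 38 positions (sites 25, 34, 37).
p = 3/38 = 0.078947… ≈ 0.08 (to 2 d.p.).

0.08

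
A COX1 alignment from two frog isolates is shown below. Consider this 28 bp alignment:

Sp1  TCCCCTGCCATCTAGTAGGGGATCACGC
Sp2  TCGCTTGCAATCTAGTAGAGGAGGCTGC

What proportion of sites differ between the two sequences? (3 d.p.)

The sequences differ at 8 of 28 positions (sites 3, 5, 9, 19, 23, 24, 25, 26).
p = 8/28 = 0.285714… ≈ 0.286 (to 3 d.p.).

0.286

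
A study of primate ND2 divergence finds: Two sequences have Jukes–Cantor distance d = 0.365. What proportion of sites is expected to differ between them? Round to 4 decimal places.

0.2890

p = (3/4)(1 − e^(−4d/3)) = 0.75 × (1 − e^(-0.486667)) = 0.75 × (1 − 0.614672) = 0.288996.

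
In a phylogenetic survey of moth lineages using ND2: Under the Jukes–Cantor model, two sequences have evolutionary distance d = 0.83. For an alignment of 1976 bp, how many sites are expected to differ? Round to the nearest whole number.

992

Invert JC69: p = (3/4)(1 − e^(−4d/3)) = 0.75 × (1 − e^(-1.106667)) = 0.75 × (1 − 0.330659) = 0.502006.
Expected differing sites = pL ≈ 0.502006 × 1976 = 991.963856 ≈ 992.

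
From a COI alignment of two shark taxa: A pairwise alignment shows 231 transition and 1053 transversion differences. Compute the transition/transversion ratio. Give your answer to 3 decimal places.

R = 231/1053 = 0.219373… ≈ 0.219 (to 3 d.p.).

0.219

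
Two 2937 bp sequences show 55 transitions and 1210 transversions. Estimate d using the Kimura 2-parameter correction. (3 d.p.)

0.733

P = 55/2937 ≈ 0.018727 and Q = 1210/2937 ≈ 0.411985.
Under the Kimura two-parameter model, d = −½ ln(1 − 2P − Q) − ¼ ln(1 − 2Q).
1 − 2P − Q = 0.550561, giving −½ ln(0.550561) = 0.298409.
1 − 2Q = 0.17603, giving −¼ ln(0.17603) = 0.434275.
d = 0.298409 + 0.434275 = 0.732684.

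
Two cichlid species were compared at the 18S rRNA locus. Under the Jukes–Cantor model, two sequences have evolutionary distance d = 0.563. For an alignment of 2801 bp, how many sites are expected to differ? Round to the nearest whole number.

Invert JC69: p = (3/4)(1 − e^(−4d/3)) = 0.75 × (1 − e^(-0.750667)) = 0.75 × (1 − 0.472052) = 0.395961.
Expected differing sites = pL ≈ 0.395961 × 2801 = 1109.086761 ≈ 1109.

1109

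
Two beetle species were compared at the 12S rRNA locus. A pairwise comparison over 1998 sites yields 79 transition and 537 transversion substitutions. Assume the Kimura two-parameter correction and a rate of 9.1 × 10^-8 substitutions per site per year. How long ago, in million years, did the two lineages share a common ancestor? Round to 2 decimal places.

P = 79/1998 ≈ 0.03954 and Q = 537/1998 ≈ 0.268769.
Under the Kimura two-parameter model, d = −½ ln(1 − 2P − Q) − ¼ ln(1 − 2Q).
1 − 2P − Q = 0.652151, giving −½ ln(0.652151) = 0.213740.
1 − 2Q = 0.462462, giving −¼ ln(0.462462) = 0.192798.
d = 0.213740 + 0.192798 = 0.406538.
Under a molecular clock d = 2μt, so t = d/(2μ) = 0.406538 / (2 × 9.1 × 10^-8) = 2.23 million years.

2.23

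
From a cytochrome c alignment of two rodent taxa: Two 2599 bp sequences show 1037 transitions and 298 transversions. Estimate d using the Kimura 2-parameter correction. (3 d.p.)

P = 1037/2599 ≈ 0.399 and Q = 298/2599 ≈ 0.114659.
Under the Kimura two-parameter model, d = −½ ln(1 − 2P − Q) − ¼ ln(1 − 2Q).
1 − 2P − Q = 0.087341, giving −½ ln(0.087341) = 1.218968.
1 − 2Q = 0.770682, giving −¼ ln(0.770682) = 0.065120.
d = 1.218968 + 0.065120 = 1.284088.

1.284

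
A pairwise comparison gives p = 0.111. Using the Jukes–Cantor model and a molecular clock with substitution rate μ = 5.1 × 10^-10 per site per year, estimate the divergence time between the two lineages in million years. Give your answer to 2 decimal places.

d = −(3/4) ln(1 − 4p/3) = −0.75 ln(1 − 0.148) = −0.75 ln(0.852)
  = −0.75 × (-0.160169) = 0.120127 substitutions/site.
Under a molecular clock d = 2μt, so t = d/(2μ) = 0.120127 / (2 × 5.1 × 10^-10) = 117.77 million years.

117.77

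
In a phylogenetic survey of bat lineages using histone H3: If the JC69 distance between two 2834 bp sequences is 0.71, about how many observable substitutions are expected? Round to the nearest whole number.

1301

Invert JC69: p = (3/4)(1 − e^(−4d/3)) = 0.75 × (1 − e^(-0.946667)) = 0.75 × (1 − 0.388032) = 0.458976.
Expected differing sites = pL ≈ 0.458976 × 2834 = 1300.737984 ≈ 1301.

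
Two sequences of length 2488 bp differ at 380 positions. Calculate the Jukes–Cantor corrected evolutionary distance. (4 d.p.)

0.1708

p = 380/2488 ≈ 0.152733.
d = −(3/4) ln(1 − 4p/3) = −0.75 ln(1 − 0.203644) = −0.75 ln(0.796356)
  = −0.75 × (-0.227709) = 0.170782 substitutions/site.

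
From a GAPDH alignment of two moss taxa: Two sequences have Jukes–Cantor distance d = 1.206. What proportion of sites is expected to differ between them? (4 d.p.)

p = (3/4)(1 − e^(−4d/3)) = 0.75 × (1 − e^(-1.608)) = 0.75 × (1 − 0.200288) = 0.599784.

0.5998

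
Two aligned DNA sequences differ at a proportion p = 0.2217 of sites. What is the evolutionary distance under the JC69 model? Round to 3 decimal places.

d = −(3/4) ln(1 − 4p/3) = −0.75 ln(1 − 0.2956) = −0.75 ln(0.7044)
  = −0.75 × (-0.350409) = 0.262807 substitutions/site.

0.263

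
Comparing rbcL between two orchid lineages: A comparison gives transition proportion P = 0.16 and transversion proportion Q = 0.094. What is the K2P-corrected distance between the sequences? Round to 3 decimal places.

0.319

Under the Kimura two-parameter model, d = −½ ln(1 − 2P − Q) − ¼ ln(1 − 2Q).
1 − 2P − Q = 0.586, giving −½ ln(0.586) = 0.267218.
1 − 2Q = 0.812, giving −¼ ln(0.812) = 0.052064.
d = 0.267218 + 0.052064 = 0.319282.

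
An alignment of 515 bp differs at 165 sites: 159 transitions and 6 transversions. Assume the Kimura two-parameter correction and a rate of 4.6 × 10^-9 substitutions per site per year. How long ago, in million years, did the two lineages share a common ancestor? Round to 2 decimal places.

P = 159/515 ≈ 0.308738 and Q = 6/515 ≈ 0.01165.
Under the Kimura two-parameter model, d = −½ ln(1 − 2P − Q) − ¼ ln(1 − 2Q).
1 − 2P − Q = 0.370874, giving −½ ln(0.370874) = 0.495946.
1 − 2Q = 0.9767, giving −¼ ln(0.9767) = 0.005894.
d = 0.495946 + 0.005894 = 0.501840.
Under a molecular clock d = 2μt, so t = d/(2μ) = 0.501840 / (2 × 4.6 × 10^-9) = 54.55 million years.

54.55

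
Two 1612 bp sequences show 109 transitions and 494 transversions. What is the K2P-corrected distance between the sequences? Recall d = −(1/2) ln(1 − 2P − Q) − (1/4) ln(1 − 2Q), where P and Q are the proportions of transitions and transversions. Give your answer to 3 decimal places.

P = 109/1612 ≈ 0.067618 and Q = 494/1612 ≈ 0.306452.
Under the Kimura two-parameter model, d = −½ ln(1 − 2P − Q) − ¼ ln(1 − 2Q).
1 − 2P − Q = 0.558312, giving −½ ln(0.558312) = 0.291419.
1 − 2Q = 0.387096, giving −¼ ln(0.387096) = 0.237271.
d = 0.291419 + 0.237271 = 0.528690.

0.529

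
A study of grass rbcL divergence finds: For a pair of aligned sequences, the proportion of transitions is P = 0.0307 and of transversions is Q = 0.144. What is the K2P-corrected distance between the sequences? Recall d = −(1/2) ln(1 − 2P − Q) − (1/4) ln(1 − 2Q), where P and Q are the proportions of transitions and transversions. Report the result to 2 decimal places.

0.20

Under the Kimura two-parameter model, d = −½ ln(1 − 2P − Q) − ¼ ln(1 − 2Q).
1 − 2P − Q = 0.7946, giving −½ ln(0.7946) = 0.114958.
1 − 2Q = 0.712, giving −¼ ln(0.712) = 0.084919.
d = 0.114958 + 0.084919 = 0.199877.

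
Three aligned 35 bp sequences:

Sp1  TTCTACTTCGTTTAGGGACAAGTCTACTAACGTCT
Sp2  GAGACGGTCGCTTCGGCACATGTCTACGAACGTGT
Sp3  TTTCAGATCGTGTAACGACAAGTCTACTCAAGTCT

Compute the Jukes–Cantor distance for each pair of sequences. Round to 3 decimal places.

d(Sp1,Sp2) = 0.513, d(Sp1,Sp3) = 0.315, d(Sp2,Sp3) = 0.782

Sp1–Sp2: 13/35 sites differ → p ≈ 0.371429, d = −0.75 ln(1 − 0.495239) = 0.512753 ≈ 0.513.
Sp1–Sp3: 9/35 sites differ → p ≈ 0.257143, d = −0.75 ln(1 − 0.342857) = 0.314890 ≈ 0.315.
Sp2–Sp3: 17/35 sites differ → p ≈ 0.485714, d = −0.75 ln(1 − 0.647619) = 0.782282 ≈ 0.782.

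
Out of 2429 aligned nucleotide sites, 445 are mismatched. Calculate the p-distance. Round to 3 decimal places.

0.183

p = 445/2429 = 0.183202… ≈ 0.183 (to 3 d.p.).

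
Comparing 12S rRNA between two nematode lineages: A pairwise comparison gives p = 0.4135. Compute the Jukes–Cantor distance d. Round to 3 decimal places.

0.601

d = −(3/4) ln(1 − 4p/3) = −0.75 ln(1 − 0.551333) = −0.75 ln(0.448667)
  = −0.75 × (-0.801474) = 0.601106 substitutions/site.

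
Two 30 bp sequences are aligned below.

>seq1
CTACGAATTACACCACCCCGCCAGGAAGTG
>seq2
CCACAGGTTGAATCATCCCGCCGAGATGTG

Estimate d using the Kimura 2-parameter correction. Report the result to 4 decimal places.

0.5851

Of 30 sites, 9 differences are transitions and 2 are transversions, so P = 9/30 = 0.3 and Q = 2/30 ≈ 0.066667.
Under the Kimura two-parameter model, d = −½ ln(1 − 2P − Q) − ¼ ln(1 − 2Q).
1 − 2P − Q = 0.333333, giving −½ ln(0.333333) = 0.549307.
1 − 2Q = 0.866666, giving −¼ ln(0.866666) = 0.035775.
d = 0.549307 + 0.035775 = 0.585082.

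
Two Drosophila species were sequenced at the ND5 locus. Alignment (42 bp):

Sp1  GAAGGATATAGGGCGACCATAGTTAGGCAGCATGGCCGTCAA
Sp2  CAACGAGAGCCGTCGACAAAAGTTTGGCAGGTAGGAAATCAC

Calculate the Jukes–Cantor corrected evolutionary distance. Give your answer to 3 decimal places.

0.582

The sequences differ at 17 of 42 sites, so p = 17/42 ≈ 0.404762.
d = −(3/4) ln(1 − 4p/3) = −0.75 ln(1 − 0.539683) = −0.75 ln(0.460317)
  = −0.75 × (-0.775840) = 0.581880 substitutions/site.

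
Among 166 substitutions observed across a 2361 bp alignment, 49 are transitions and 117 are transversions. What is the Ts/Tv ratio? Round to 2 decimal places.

0.42

R = 49/117 = 0.418803… ≈ 0.42 (to 2 d.p.).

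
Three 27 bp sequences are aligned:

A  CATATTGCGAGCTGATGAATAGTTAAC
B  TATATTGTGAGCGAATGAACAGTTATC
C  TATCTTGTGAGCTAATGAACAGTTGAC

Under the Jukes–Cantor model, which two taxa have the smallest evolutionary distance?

B and C

A–B: 6/27 differ, p = 0.222, d = 0.264.
A–C: 6/27 differ, p = 0.222, d = 0.264.
B–C: 4/27 differ, p = 0.148, d = 0.165.
The smallest distance is between B and C.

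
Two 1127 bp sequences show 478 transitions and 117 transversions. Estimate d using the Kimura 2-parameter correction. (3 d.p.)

1.577

P = 478/1127 ≈ 0.424135 and Q = 117/1127 ≈ 0.103815.
Under the Kimura two-parameter model, d = −½ ln(1 − 2P − Q) − ¼ ln(1 − 2Q).
1 − 2P − Q = 0.047915, giving −½ ln(0.047915) = 1.519163.
1 − 2Q = 0.79237, giving −¼ ln(0.79237) = 0.058182.
d = 1.519163 + 0.058182 = 1.577345.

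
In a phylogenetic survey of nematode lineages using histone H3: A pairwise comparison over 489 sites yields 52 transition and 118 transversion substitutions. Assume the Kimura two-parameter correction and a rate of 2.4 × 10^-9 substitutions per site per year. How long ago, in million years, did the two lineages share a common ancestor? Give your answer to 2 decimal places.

97.35

P = 52/489 ≈ 0.106339 and Q = 118/489 ≈ 0.241309.
Under the Kimura two-parameter model, d = −½ ln(1 − 2P − Q) − ¼ ln(1 − 2Q).
1 − 2P − Q = 0.546013, giving −½ ln(0.546013) = 0.302556.
1 − 2Q = 0.517382, giving −¼ ln(0.517382) = 0.164743.
d = 0.302556 + 0.164743 = 0.467299.
Under a molecular clock d = 2μt, so t = d/(2μ) = 0.467299 / (2 × 2.4 × 10^-9) = 97.35 million years.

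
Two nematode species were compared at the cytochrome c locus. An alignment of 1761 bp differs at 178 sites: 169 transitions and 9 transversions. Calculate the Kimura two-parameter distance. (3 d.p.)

0.112

P = 169/1761 ≈ 0.095968 and Q = 9/1761 ≈ 0.005111.
Under the Kimura two-parameter model, d = −½ ln(1 − 2P − Q) − ¼ ln(1 − 2Q).
1 − 2P − Q = 0.802953, giving −½ ln(0.802953) = 0.109730.
1 − 2Q = 0.989778, giving −¼ ln(0.989778) = 0.002569.
d = 0.109730 + 0.002569 = 0.112299.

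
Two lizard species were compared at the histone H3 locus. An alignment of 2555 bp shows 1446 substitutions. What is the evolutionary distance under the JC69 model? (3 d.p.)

p = 1446/2555 ≈ 0.565949.
d = −(3/4) ln(1 − 4p/3) = −0.75 ln(1 − 0.754599) = −0.75 ln(0.245401)
  = −0.75 × (-1.404862) = 1.053647 substitutions/site.

1.054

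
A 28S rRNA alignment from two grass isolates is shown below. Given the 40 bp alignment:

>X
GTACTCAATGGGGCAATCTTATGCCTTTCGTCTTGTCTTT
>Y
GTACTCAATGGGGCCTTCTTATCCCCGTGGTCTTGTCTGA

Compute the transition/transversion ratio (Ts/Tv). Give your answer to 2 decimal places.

Transitions are A↔G and C↔T; transversions are all other mismatches.
Transitions: 1. Transversions: 7.
R = 1/7 = 0.142857… ≈ 0.14 (to 2 d.p.).

0.14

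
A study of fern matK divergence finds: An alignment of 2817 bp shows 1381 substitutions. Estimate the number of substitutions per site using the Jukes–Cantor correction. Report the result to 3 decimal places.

p = 1381/2817 ≈ 0.490238.
d = −(3/4) ln(1 − 4p/3) = −0.75 ln(1 − 0.653651) = −0.75 ln(0.346349)
  = −0.75 × (-1.060308) = 0.795231 substitutions/site.

0.795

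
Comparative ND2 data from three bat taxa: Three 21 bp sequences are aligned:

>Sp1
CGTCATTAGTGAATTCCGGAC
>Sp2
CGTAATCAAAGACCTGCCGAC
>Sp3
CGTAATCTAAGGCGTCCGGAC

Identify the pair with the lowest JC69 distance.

Sp1–Sp2: 8/21 differ, p = 0.381, d = 0.532.
Sp1–Sp3: 8/21 differ, p = 0.381, d = 0.532.
Sp2–Sp3: 5/21 differ, p = 0.238, d = 0.286.
The smallest distance is between Sp2 and Sp3.

Sp2 and Sp3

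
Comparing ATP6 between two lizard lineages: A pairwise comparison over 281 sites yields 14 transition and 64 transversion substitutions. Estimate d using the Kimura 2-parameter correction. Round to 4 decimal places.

P = 14/281 ≈ 0.049822 and Q = 64/281 ≈ 0.227758.
Under the Kimura two-parameter model, d = −½ ln(1 − 2P − Q) − ¼ ln(1 − 2Q).
1 − 2P − Q = 0.672598, giving −½ ln(0.672598) = 0.198304.
1 − 2Q = 0.544484, giving −¼ ln(0.544484) = 0.151979.
d = 0.198304 + 0.151979 = 0.350283.

0.3503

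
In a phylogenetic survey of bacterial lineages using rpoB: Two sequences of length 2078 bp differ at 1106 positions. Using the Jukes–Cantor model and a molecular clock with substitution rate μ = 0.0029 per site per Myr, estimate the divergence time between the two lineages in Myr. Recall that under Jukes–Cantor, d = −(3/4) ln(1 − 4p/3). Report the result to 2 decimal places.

159.92

p = 1106/2078 ≈ 0.532243.
d = −(3/4) ln(1 − 4p/3) = −0.75 ln(1 − 0.709657) = −0.75 ln(0.290343)
  = −0.75 × (-1.236692) = 0.927519 substitutions/site.
Under a molecular clock d = 2μt, so t = d/(2μ) = 0.927519 / (2 × 0.0029) = 159.92 Myr.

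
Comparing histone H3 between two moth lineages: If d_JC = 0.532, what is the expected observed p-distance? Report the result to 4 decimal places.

0.3810

p = (3/4)(1 − e^(−4d/3)) = 0.75 × (1 − e^(-0.709333)) = 0.75 × (1 − 0.491972) = 0.381021.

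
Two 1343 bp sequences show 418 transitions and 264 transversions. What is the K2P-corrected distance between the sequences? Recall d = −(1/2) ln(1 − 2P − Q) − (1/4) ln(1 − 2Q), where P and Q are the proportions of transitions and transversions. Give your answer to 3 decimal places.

P = 418/1343 ≈ 0.311243 and Q = 264/1343 ≈ 0.196575.
Under the Kimura two-parameter model, d = −½ ln(1 − 2P − Q) − ¼ ln(1 − 2Q).
1 − 2P − Q = 0.180939, giving −½ ln(0.180939) = 0.854798.
1 − 2Q = 0.60685, giving −¼ ln(0.60685) = 0.124868.
d = 0.854798 + 0.124868 = 0.979666.

0.980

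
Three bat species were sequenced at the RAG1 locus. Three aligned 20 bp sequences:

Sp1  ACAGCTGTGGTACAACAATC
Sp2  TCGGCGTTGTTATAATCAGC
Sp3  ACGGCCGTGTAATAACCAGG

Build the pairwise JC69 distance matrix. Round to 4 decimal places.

Sp1–Sp2: 9/20 sites differ → p = 0.45, d = −0.75 ln(1 − 0.6) = 0.687218 ≈ 0.6872.
Sp1–Sp3: 8/20 sites differ → p = 0.4, d = −0.75 ln(1 − 0.533333) = 0.571605 ≈ 0.5716.
Sp2–Sp3: 6/20 sites differ → p = 0.3, d = −0.75 ln(1 − 0.4) = 0.383119 ≈ 0.3831.

d(Sp1,Sp2) = 0.6872, d(Sp1,Sp3) = 0.5716, d(Sp2,Sp3) = 0.3831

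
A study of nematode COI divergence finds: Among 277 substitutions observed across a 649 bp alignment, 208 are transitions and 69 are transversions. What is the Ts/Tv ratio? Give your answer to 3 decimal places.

3.014

R = 208/69 = 3.014492… ≈ 3.014 (to 3 d.p.).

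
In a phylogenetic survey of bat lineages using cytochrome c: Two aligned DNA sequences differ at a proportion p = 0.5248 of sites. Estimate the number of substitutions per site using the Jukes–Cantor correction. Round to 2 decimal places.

0.90

d = −(3/4) ln(1 − 4p/3) = −0.75 ln(1 − 0.699733) = −0.75 ln(0.300267)
  = −0.75 × (-1.203083) = 0.902312 substitutions/site.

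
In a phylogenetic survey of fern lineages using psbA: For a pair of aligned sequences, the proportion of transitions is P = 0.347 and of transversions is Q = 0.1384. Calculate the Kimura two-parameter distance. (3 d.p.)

0.974

Under the Kimura two-parameter model, d = −½ ln(1 − 2P − Q) − ¼ ln(1 − 2Q).
1 − 2P − Q = 0.1676, giving −½ ln(0.1676) = 0.893088.
1 − 2Q = 0.7232, giving −¼ ln(0.7232) = 0.081017.
d = 0.893088 + 0.081017 = 0.974105.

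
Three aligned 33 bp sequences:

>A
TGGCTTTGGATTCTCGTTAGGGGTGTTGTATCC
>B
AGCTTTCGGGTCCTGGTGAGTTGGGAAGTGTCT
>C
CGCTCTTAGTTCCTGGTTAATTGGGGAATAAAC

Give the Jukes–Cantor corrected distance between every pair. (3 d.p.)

d(A,B) = 0.699, d(A,C) = 0.871, d(B,C) = 0.559

A–B: 15/33 sites differ → p ≈ 0.454545, d = −0.75 ln(1 − 0.60606) = 0.698667 ≈ 0.699.
A–C: 17/33 sites differ → p ≈ 0.515152, d = −0.75 ln(1 − 0.686869) = 0.870850 ≈ 0.871.
B–C: 13/33 sites differ → p ≈ 0.393939, d = −0.75 ln(1 − 0.525252) = 0.558728 ≈ 0.559.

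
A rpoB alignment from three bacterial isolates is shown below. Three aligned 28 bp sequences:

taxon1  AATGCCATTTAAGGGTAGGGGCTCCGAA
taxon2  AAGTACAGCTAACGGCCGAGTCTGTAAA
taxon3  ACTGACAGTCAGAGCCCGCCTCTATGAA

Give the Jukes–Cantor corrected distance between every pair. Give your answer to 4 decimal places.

d(taxon1,taxon2) = 0.7238, d(taxon1,taxon3) = 0.8240, d(taxon2,taxon3) = 0.6355

taxon1–taxon2: 13/28 sites differ → p ≈ 0.464286, d = −0.75 ln(1 − 0.619048) = 0.723811 ≈ 0.7238.
taxon1–taxon3: 14/28 sites differ → p = 0.5, d = −0.75 ln(1 − 0.666667) = 0.823960 ≈ 0.8240.
taxon2–taxon3: 12/28 sites differ → p ≈ 0.428571, d = −0.75 ln(1 − 0.571428) = 0.635472 ≈ 0.6355.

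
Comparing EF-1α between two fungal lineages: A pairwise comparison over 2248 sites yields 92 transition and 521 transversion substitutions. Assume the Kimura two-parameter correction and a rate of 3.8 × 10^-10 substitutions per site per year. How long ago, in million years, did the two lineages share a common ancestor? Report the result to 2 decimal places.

452.42

P = 92/2248 ≈ 0.040925 and Q = 521/2248 ≈ 0.231762.
Under the Kimura two-parameter model, d = −½ ln(1 − 2P − Q) − ¼ ln(1 − 2Q).
1 − 2P − Q = 0.686388, giving −½ ln(0.686388) = 0.188156.
1 − 2Q = 0.536476, giving −¼ ln(0.536476) = 0.155683.
d = 0.188156 + 0.155683 = 0.343839.
Under a molecular clock d = 2μt, so t = d/(2μ) = 0.343839 / (2 × 3.8 × 10^-10) = 452.42 million years.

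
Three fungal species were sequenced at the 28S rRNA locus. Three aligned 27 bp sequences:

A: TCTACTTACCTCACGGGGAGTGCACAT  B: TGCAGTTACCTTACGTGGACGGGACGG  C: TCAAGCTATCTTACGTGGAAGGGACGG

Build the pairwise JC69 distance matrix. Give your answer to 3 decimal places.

d(A,B) = 0.511, d(A,C) = 0.588, d(B,C) = 0.213

A–B: 10/27 sites differ → p ≈ 0.37037, d = −0.75 ln(1 − 0.493827) = 0.510658 ≈ 0.511.
A–C: 11/27 sites differ → p ≈ 0.407407, d = −0.75 ln(1 − 0.543209) = 0.587647 ≈ 0.588.
B–C: 5/27 sites differ → p ≈ 0.185185, d = −0.75 ln(1 − 0.246913) = 0.212681 ≈ 0.213.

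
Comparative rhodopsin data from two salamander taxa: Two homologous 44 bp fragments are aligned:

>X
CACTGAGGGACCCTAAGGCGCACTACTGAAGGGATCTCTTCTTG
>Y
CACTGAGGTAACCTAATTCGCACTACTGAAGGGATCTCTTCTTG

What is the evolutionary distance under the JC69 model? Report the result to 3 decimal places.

The sequences differ at 4 of 44 sites (9, 11, 17, 18), so p = 4/44 ≈ 0.090909.
d = −(3/4) ln(1 − 4p/3) = −0.75 ln(1 − 0.121212) = −0.75 ln(0.878788)
  = −0.75 × (-0.129212) = 0.096909 substitutions/site.

0.097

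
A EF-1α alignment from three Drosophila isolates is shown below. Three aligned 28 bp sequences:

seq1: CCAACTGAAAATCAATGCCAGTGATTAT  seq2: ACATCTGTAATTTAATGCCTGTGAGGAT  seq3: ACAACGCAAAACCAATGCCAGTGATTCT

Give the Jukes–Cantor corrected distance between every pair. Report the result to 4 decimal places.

seq1–seq2: 8/28 sites differ → p ≈ 0.285714, d = −0.75 ln(1 − 0.380952) = 0.359679 ≈ 0.3597.
seq1–seq3: 5/28 sites differ → p ≈ 0.178571, d = −0.75 ln(1 − 0.238095) = 0.203950 ≈ 0.2040.
seq2–seq3: 11/28 sites differ → p ≈ 0.392857, d = −0.75 ln(1 − 0.523809) = 0.556452 ≈ 0.5565.

d(seq1,seq2) = 0.3597, d(seq1,seq3) = 0.2040, d(seq2,seq3) = 0.5565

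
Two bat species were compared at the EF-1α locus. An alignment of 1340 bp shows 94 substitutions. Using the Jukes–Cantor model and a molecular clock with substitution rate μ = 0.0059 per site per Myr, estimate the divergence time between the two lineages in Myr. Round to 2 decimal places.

p = 94/1340 ≈ 0.070149.
d = −(3/4) ln(1 − 4p/3) = −0.75 ln(1 − 0.093532) = −0.75 ln(0.906468)
  = −0.75 × (-0.098200) = 0.073650 substitutions/site.
Under a molecular clock d = 2μt, so t = d/(2μ) = 0.073650 / (2 × 0.0059) = 6.24 Myr.

6.24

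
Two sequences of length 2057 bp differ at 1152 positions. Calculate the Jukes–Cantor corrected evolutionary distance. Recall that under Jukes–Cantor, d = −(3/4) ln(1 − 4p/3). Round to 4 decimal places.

1.0299

p = 1152/2057 ≈ 0.560039.
d = −(3/4) ln(1 − 4p/3) = −0.75 ln(1 − 0.746719) = −0.75 ln(0.253281)
  = −0.75 × (-1.373256) = 1.029942 substitutions/site.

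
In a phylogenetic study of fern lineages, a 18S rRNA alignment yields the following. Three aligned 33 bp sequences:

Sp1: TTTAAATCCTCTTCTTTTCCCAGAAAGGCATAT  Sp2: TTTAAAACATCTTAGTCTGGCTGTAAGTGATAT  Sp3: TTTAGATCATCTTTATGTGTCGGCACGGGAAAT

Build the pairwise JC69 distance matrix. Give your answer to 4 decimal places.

d(Sp1,Sp2) = 0.4408, d(Sp1,Sp3) = 0.4975, d(Sp2,Sp3) = 0.4408

Sp1–Sp2: 11/33 sites differ → p ≈ 0.333333, d = −0.75 ln(1 − 0.444444) = 0.440839 ≈ 0.4408.
Sp1–Sp3: 12/33 sites differ → p ≈ 0.363636, d = −0.75 ln(1 − 0.484848) = 0.497470 ≈ 0.4975.
Sp2–Sp3: 11/33 sites differ → p ≈ 0.333333, d = −0.75 ln(1 − 0.444444) = 0.440839 ≈ 0.4408.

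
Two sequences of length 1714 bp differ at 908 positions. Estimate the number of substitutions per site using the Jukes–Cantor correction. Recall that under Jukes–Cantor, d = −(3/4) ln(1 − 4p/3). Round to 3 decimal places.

p = 908/1714 ≈ 0.529755.
d = −(3/4) ln(1 − 4p/3) = −0.75 ln(1 − 0.70634) = −0.75 ln(0.29366)
  = −0.75 × (-1.225333) = 0.919000 substitutions/site.

0.919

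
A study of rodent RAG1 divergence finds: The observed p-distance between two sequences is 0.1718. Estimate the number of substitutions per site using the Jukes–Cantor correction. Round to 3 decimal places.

d = −(3/4) ln(1 − 4p/3) = −0.75 ln(1 − 0.229067) = −0.75 ln(0.770933)
  = −0.75 × (-0.260154) = 0.195116 substitutions/site.

0.195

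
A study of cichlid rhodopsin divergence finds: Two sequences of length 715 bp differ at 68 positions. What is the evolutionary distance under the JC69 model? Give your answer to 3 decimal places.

0.102

p = 68/715 ≈ 0.095105.
d = −(3/4) ln(1 − 4p/3) = −0.75 ln(1 − 0.126807) = −0.75 ln(0.873193)
  = −0.75 × (-0.135599) = 0.101699 substitutions/site.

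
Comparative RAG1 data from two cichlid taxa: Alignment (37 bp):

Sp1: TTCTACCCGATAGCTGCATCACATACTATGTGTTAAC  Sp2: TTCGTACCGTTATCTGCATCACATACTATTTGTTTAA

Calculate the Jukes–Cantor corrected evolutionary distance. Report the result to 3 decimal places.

The sequences differ at 8 of 37 sites (4, 5, 6, 10, 13, 30, 35, 37), so p = 8/37 ≈ 0.216216.
d = −(3/4) ln(1 − 4p/3) = −0.75 ln(1 − 0.288288) = −0.75 ln(0.711712)
  = −0.75 × (-0.340082) = 0.255062 substitutions/site.

0.255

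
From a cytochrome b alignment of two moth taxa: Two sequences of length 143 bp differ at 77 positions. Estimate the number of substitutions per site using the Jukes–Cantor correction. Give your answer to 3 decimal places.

p = 77/143 ≈ 0.538462.
d = −(3/4) ln(1 − 4p/3) = −0.75 ln(1 − 0.717949) = −0.75 ln(0.282051)
  = −0.75 × (-1.265667) = 0.949250 substitutions/site.

0.949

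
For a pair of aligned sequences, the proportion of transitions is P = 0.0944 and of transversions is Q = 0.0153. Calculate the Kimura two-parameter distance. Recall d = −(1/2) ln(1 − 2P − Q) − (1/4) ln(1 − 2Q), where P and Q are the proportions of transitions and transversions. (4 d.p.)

0.1219

Under the Kimura two-parameter model, d = −½ ln(1 − 2P − Q) − ¼ ln(1 − 2Q).
1 − 2P − Q = 0.7959, giving −½ ln(0.7959) = 0.114141.
1 − 2Q = 0.9694, giving −¼ ln(0.9694) = 0.007769.
d = 0.114141 + 0.007769 = 0.121910.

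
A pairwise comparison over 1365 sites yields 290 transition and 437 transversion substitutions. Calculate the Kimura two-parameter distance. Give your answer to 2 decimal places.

0.94

P = 290/1365 ≈ 0.212454 and Q = 437/1365 ≈ 0.320147.
Under the Kimura two-parameter model, d = −½ ln(1 − 2P − Q) − ¼ ln(1 − 2Q).
1 − 2P − Q = 0.254945, giving −½ ln(0.254945) = 0.683354.
1 − 2Q = 0.359706, giving −¼ ln(0.359706) = 0.255617.
d = 0.683354 + 0.255617 = 0.938971.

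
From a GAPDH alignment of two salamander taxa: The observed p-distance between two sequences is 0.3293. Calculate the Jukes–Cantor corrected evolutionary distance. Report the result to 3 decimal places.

d = −(3/4) ln(1 − 4p/3) = −0.75 ln(1 − 0.439067) = −0.75 ln(0.560933)
  = −0.75 × (-0.578154) = 0.433616 substitutions/site.

0.434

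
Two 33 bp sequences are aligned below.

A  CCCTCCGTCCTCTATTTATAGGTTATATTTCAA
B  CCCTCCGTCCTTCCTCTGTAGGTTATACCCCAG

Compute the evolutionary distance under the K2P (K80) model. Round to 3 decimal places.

0.378

Of 33 sites, 8 differences are transitions and 1 are transversions, so P = 8/33 ≈ 0.242424 and Q = 1/33 ≈ 0.030303.
Under the Kimura two-parameter model, d = −½ ln(1 − 2P − Q) − ¼ ln(1 − 2Q).
1 − 2P − Q = 0.484849, giving −½ ln(0.484849) = 0.361959.
1 − 2Q = 0.939394, giving −¼ ln(0.939394) = 0.015630.
d = 0.361959 + 0.015630 = 0.377589.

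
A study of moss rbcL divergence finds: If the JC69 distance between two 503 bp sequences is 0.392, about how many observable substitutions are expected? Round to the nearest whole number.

Invert JC69: p = (3/4)(1 − e^(−4d/3)) = 0.75 × (1 − e^(-0.522667)) = 0.75 × (1 − 0.592937) = 0.305297.
Expected differing sites = pL ≈ 0.305297 × 503 = 153.564391 ≈ 154.

154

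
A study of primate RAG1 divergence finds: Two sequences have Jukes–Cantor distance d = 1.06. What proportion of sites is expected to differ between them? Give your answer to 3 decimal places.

p = (3/4)(1 − e^(−4d/3)) = 0.75 × (1 − e^(-1.413333)) = 0.75 × (1 − 0.243331) = 0.567502.

0.568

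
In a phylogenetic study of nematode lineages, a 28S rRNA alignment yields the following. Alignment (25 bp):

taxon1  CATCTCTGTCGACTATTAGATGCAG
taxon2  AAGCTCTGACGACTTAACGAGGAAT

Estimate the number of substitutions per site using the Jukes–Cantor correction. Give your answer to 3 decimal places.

0.572

The sequences differ at 10 of 25 sites (1, 3, 9, 15, 16, 17, 18, 21, 23, 25), so p = 10/25 = 0.4.
d = −(3/4) ln(1 − 4p/3) = −0.75 ln(1 − 0.533333) = −0.75 ln(0.466667)
  = −0.75 × (-0.762139) = 0.571604 substitutions/site.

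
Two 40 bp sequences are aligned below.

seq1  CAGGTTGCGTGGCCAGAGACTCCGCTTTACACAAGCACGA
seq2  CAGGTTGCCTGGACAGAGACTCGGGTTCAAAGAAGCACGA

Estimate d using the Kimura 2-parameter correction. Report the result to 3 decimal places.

0.201

Of 40 sites, 1 differences are transitions and 6 are transversions, so P = 1/40 = 0.025 and Q = 6/40 = 0.15.
Under the Kimura two-parameter model, d = −½ ln(1 − 2P − Q) − ¼ ln(1 − 2Q).
1 − 2P − Q = 0.8, giving −½ ln(0.8) = 0.111572.
1 − 2Q = 0.7, giving −¼ ln(0.7) = 0.089169.
d = 0.111572 + 0.089169 = 0.200741.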